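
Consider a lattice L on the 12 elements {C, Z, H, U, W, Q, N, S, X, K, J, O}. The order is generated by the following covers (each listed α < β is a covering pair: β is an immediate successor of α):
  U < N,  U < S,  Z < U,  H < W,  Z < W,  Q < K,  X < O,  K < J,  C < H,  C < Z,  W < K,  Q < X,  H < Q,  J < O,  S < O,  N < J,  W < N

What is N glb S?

U

Common lower bounds of {N, S}: C, U, Z.
The greatest among these is U.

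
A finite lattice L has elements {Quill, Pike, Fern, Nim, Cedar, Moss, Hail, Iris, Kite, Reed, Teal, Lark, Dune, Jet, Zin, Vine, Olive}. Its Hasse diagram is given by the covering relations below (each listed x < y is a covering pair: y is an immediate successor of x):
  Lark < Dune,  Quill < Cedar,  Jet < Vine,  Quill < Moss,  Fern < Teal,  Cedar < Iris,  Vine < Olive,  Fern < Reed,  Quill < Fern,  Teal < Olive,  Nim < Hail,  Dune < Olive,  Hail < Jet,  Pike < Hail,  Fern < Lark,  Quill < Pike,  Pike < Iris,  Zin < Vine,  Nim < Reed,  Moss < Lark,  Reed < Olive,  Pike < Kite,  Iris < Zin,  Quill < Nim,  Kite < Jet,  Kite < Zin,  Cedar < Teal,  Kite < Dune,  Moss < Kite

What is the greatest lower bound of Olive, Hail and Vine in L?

Hail

Common lower bounds of {Olive, Hail, Vine}: Hail, Nim, Pike, Quill.
The greatest among these is Hail.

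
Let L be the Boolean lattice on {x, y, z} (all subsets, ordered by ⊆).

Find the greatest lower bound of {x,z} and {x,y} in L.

Under ⊆, meet is intersection: {x,z} ∩ {x,y} = {x}.

{x}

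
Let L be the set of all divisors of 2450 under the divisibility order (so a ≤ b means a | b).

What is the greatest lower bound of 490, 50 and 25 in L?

In the divisibility order, the meet is the greatest common divisor: gcd(490, 50, 25) = 5.

5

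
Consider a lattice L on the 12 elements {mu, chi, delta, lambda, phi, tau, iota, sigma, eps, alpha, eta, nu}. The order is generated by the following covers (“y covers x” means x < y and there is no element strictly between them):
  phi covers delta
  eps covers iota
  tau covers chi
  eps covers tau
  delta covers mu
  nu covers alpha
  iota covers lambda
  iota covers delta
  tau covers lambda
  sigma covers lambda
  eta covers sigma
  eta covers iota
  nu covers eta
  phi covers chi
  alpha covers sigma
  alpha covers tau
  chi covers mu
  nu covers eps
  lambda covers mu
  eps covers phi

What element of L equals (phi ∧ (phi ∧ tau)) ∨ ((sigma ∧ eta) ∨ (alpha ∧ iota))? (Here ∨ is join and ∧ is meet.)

phi ∧ tau = chi
phi ∧ chi = chi
sigma ∧ eta = sigma
alpha ∧ iota = lambda
sigma ∨ lambda = sigma
chi ∨ sigma = alpha

alpha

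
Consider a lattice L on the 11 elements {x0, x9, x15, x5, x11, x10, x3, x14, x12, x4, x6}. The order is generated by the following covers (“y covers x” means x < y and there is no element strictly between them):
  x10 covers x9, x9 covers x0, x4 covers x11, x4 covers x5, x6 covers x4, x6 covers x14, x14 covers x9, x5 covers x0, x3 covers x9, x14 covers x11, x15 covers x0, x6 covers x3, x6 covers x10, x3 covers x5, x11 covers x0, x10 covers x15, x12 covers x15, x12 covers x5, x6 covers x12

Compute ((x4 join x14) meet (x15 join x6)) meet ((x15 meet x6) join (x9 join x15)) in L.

x10

x4 ∨ x14 = x6
x15 ∨ x6 = x6
x6 ∧ x6 = x6
x15 ∧ x6 = x15
x9 ∨ x15 = x10
x15 ∨ x10 = x10
x6 ∧ x10 = x10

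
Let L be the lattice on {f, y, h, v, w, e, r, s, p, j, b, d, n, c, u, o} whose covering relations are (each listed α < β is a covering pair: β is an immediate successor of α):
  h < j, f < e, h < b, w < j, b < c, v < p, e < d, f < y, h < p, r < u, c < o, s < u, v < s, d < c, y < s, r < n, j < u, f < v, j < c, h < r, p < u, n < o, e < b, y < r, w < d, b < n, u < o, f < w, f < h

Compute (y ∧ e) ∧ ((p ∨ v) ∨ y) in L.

f

y ∧ e = f
p ∨ v = p
p ∨ y = u
f ∧ u = f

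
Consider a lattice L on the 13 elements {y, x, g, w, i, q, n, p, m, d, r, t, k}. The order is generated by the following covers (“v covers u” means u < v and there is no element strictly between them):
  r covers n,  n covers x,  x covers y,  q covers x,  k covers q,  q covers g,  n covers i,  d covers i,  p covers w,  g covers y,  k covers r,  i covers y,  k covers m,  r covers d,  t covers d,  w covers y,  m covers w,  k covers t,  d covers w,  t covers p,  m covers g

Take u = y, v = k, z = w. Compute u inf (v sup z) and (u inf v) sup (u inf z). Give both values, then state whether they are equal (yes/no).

y; y; yes

v sup z = k, so u inf (v sup z) = y inf k = y.
u inf v = y and u inf z = y, so (u inf v) sup (u inf z) = y sup y = y.
Equal: yes.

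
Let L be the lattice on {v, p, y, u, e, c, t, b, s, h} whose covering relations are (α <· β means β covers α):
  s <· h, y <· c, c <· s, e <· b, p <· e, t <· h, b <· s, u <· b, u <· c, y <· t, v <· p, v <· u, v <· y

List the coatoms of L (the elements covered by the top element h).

The coatoms are exactly the elements covered by h: s, t.

s, t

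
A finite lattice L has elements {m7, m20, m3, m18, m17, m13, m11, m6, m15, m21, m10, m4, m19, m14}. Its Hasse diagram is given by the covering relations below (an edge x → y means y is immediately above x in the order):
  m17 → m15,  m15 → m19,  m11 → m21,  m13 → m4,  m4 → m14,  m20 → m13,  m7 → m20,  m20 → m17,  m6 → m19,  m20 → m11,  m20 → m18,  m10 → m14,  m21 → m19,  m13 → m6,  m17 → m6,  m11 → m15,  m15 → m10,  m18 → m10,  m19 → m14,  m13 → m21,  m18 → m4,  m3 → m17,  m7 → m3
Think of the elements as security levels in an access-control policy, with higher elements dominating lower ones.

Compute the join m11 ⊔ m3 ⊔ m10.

Common upper bounds of {m11, m3, m10}: m10, m14.
The least among these is m10.

m10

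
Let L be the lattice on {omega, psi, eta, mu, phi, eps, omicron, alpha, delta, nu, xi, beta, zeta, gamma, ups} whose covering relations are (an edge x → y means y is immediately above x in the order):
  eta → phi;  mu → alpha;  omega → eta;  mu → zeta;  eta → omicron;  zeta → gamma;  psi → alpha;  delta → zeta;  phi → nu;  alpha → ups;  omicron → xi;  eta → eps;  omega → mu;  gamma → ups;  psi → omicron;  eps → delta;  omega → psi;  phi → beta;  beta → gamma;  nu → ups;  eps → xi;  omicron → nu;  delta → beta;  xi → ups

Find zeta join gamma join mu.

Common upper bounds of {zeta, gamma, mu}: gamma, ups.
The least among these is gamma.

gamma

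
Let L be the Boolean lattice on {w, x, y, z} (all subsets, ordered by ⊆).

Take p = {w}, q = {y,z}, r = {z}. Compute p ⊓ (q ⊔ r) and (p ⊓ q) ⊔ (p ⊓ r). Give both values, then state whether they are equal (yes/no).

q ⊔ r = {y,z}, so p ⊓ (q ⊔ r) = {w} ⊓ {y,z} = {}.
p ⊓ q = {} and p ⊓ r = {}, so (p ⊓ q) ⊔ (p ⊓ r) = {} ⊔ {} = {}.
Equal: yes.

{}; {}; yes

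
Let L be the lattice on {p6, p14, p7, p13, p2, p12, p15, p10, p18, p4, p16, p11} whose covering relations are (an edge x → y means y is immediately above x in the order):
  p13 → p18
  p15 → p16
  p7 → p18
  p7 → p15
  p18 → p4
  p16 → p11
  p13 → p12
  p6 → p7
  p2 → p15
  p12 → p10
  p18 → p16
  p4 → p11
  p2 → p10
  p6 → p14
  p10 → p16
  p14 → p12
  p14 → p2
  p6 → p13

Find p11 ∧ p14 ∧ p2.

Common lower bounds of {p11, p14, p2}: p14, p6.
The greatest among these is p14.

p14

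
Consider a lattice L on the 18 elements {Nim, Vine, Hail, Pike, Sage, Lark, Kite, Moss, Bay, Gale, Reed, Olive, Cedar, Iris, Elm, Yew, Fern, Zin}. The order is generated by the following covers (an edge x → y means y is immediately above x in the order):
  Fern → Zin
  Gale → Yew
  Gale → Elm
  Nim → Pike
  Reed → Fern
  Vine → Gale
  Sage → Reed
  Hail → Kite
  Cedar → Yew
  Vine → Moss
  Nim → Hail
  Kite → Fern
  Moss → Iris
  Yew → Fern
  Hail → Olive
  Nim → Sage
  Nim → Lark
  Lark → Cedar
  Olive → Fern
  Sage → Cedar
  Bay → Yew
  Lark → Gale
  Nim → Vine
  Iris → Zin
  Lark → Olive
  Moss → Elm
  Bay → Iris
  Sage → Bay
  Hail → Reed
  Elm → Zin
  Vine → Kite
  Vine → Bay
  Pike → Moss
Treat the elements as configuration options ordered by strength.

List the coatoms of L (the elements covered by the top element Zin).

The coatoms are exactly the elements covered by Zin: Elm, Fern, Iris.

Elm, Fern, Iris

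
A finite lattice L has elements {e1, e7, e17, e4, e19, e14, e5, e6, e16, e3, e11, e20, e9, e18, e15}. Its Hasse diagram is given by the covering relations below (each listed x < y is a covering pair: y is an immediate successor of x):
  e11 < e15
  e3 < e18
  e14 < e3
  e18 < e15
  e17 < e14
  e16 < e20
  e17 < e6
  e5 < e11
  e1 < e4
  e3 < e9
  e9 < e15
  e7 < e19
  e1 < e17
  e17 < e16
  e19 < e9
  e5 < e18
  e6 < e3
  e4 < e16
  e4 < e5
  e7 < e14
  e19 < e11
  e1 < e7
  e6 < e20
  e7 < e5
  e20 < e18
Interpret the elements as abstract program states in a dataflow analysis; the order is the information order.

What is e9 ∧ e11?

e19

Common lower bounds of {e9, e11}: e1, e19, e7.
The greatest among these is e19.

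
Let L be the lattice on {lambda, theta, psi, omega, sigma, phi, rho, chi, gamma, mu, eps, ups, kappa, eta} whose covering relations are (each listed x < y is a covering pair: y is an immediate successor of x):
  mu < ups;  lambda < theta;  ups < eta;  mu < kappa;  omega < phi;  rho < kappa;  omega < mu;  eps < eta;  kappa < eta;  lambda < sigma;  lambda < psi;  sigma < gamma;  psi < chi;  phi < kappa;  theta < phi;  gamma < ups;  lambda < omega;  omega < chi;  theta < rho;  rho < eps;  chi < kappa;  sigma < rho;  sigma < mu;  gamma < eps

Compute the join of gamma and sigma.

Common upper bounds of {gamma, sigma}: eps, eta, gamma, ups.
The least among these is gamma.

gamma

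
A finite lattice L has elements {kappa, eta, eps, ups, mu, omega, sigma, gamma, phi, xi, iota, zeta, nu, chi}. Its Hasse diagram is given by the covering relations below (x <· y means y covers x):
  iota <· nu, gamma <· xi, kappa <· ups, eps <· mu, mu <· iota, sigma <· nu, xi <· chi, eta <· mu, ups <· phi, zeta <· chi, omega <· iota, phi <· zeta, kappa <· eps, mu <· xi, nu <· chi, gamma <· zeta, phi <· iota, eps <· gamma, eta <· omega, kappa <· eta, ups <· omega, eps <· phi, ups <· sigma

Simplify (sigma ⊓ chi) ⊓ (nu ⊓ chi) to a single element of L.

sigma

sigma ∧ chi = sigma
nu ∧ chi = nu
sigma ∧ nu = sigma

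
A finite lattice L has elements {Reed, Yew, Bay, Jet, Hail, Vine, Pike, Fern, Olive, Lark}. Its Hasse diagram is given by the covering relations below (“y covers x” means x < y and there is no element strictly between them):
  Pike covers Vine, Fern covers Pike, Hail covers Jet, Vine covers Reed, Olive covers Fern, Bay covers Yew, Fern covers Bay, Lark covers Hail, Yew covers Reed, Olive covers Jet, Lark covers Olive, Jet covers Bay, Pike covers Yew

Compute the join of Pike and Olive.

Olive

Common upper bounds of {Pike, Olive}: Lark, Olive.
The least among these is Olive.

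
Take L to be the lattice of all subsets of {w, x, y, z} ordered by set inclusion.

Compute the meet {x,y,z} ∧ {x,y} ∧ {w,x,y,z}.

Common lower bounds of {{x,y,z}, {x,y}, {w,x,y,z}}: {x,y}, {x}, {y}, ∅.
The greatest among these is {x,y}.

{x,y}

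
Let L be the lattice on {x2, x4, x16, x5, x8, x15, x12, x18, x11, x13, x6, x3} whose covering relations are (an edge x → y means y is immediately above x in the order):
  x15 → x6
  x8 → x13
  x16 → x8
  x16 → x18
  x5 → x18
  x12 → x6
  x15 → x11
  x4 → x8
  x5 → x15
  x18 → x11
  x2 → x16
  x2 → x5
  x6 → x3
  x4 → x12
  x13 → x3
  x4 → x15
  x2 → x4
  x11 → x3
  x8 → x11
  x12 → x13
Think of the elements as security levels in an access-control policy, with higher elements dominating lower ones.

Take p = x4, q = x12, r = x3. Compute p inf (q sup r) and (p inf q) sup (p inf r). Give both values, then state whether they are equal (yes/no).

x4; x4; yes

q sup r = x3, so p inf (q sup r) = x4 inf x3 = x4.
p inf q = x4 and p inf r = x4, so (p inf q) sup (p inf r) = x4 sup x4 = x4.
Equal: yes.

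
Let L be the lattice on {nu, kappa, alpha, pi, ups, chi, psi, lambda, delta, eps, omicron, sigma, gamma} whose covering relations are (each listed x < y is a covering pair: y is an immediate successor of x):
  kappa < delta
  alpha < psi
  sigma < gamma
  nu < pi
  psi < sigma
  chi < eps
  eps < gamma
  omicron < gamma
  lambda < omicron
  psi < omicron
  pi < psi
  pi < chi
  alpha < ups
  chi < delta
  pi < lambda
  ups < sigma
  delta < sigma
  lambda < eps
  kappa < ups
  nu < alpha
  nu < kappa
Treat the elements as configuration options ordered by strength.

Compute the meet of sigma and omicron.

psi

Common lower bounds of {sigma, omicron}: alpha, nu, pi, psi.
The greatest among these is psi.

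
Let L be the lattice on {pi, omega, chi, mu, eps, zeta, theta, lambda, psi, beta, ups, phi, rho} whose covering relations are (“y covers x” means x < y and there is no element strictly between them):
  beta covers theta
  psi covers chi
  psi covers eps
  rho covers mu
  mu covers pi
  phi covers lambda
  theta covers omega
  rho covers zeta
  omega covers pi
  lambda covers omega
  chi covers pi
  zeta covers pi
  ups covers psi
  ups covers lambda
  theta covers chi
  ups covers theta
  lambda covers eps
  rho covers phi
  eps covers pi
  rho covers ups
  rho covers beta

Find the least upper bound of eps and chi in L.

psi

Common upper bounds of {eps, chi}: psi, rho, ups.
The least among these is psi.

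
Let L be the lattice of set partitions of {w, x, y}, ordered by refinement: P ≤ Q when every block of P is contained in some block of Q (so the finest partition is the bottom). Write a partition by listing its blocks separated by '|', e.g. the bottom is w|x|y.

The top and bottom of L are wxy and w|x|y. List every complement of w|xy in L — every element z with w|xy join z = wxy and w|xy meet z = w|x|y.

wx|y, wy|x

Need z with w|xy ∨ z = wxy and w|xy ∧ z = w|x|y.
Checking each element gives: wx|y, wy|x.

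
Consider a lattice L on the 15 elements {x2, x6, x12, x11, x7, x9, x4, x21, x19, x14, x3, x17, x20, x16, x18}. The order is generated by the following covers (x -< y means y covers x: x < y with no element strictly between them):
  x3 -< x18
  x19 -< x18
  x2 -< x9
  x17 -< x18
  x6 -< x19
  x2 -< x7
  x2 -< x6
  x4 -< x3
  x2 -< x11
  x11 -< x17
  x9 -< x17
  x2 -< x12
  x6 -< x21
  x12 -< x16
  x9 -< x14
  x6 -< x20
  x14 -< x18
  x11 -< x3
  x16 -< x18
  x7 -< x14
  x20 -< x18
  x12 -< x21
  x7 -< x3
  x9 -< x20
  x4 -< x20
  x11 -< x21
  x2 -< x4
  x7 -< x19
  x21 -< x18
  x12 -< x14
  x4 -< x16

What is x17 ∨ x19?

x18

Common upper bounds of {x17, x19}: x18.
The least among these is x18.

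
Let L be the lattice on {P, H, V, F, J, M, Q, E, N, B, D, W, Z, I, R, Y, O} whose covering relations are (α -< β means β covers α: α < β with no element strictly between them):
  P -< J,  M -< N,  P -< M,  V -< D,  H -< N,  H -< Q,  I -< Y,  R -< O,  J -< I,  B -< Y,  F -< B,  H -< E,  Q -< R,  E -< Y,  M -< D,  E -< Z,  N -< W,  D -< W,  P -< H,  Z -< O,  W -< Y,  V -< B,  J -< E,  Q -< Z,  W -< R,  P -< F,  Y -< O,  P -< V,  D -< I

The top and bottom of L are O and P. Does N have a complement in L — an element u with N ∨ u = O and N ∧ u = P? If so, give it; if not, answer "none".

none

For every candidate u, either N ∨ u ≠ O or N ∧ u ≠ P; no complement exists.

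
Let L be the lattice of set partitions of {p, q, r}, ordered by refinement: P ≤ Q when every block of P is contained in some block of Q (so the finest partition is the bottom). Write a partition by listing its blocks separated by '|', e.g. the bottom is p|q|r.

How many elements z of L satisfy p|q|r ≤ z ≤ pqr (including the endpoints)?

The interval [p|q|r, pqr] = {pqr, pq|r, pr|q, p|qr, p|q|r}, which has 5 elements.

5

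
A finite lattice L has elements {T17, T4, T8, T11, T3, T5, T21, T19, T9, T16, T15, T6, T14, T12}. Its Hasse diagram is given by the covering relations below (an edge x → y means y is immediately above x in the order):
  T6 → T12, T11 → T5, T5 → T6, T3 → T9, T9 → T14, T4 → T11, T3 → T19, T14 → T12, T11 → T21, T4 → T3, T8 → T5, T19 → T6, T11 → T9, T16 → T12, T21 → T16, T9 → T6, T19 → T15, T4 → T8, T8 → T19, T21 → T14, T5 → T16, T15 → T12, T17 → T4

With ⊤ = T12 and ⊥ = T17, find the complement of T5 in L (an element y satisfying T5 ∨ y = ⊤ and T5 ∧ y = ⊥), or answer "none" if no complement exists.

For every candidate y, either T5 ∨ y ≠ T12 or T5 ∧ y ≠ T17; no complement exists.

none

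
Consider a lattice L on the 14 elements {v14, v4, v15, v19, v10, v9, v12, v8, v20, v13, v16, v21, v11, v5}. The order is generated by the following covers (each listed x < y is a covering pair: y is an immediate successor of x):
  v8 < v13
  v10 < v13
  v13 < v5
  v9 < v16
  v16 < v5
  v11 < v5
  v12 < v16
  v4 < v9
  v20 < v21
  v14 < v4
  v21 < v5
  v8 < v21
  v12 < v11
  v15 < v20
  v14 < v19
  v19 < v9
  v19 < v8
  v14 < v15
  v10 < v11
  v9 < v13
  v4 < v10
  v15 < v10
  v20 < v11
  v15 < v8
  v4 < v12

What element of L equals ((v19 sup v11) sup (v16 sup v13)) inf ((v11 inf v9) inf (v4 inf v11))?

v4

v19 ∨ v11 = v5
v16 ∨ v13 = v5
v5 ∨ v5 = v5
v11 ∧ v9 = v4
v4 ∧ v11 = v4
v4 ∧ v4 = v4
v5 ∧ v4 = v4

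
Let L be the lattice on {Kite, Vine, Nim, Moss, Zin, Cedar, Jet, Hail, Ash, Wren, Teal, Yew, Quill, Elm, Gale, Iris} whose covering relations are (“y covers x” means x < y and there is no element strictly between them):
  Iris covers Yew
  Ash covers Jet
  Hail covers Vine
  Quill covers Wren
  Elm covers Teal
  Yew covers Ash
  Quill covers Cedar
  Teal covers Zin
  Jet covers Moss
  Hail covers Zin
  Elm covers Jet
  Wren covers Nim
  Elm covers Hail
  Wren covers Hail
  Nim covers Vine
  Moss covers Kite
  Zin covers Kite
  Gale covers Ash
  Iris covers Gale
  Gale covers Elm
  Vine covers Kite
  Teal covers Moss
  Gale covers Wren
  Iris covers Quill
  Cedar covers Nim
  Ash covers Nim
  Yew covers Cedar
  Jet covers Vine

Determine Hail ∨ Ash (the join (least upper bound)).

Gale

Common upper bounds of {Hail, Ash}: Gale, Iris.
The least among these is Gale.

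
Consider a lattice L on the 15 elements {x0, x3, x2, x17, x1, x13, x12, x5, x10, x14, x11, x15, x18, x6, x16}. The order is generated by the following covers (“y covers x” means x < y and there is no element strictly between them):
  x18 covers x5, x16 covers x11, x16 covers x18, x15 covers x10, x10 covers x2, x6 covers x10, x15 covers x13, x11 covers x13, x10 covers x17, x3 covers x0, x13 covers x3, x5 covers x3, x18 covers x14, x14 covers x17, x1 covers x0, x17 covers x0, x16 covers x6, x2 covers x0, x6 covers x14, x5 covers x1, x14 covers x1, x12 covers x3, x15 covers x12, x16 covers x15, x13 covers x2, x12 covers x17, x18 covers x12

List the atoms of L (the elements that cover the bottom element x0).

The atoms are exactly the elements that cover x0: x1, x17, x2, x3.

x1, x17, x2, x3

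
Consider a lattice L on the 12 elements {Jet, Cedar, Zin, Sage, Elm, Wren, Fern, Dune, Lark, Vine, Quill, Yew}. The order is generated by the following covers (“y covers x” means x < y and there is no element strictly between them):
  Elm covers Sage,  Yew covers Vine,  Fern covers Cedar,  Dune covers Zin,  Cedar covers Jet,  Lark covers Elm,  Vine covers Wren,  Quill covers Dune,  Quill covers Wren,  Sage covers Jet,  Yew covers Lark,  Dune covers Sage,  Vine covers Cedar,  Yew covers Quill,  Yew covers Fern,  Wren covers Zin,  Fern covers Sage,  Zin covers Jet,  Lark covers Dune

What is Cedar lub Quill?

Common upper bounds of {Cedar, Quill}: Yew.
The least among these is Yew.

Yew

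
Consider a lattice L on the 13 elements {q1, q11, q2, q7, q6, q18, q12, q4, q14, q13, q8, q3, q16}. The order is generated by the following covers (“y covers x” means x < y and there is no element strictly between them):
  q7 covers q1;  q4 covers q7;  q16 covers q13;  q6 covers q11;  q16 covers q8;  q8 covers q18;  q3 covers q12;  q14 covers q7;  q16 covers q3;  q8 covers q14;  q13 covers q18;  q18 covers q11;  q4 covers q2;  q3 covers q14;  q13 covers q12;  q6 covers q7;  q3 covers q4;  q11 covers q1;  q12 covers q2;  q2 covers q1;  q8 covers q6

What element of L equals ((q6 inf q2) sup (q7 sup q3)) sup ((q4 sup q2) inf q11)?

q3

q6 ∧ q2 = q1
q7 ∨ q3 = q3
q1 ∨ q3 = q3
q4 ∨ q2 = q4
q4 ∧ q11 = q1
q3 ∨ q1 = q3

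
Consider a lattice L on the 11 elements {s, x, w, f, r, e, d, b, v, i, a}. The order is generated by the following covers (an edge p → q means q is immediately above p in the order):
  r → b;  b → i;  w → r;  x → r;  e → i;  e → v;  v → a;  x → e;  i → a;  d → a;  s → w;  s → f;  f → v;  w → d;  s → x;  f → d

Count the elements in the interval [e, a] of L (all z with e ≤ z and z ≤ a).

The interval [e, a] = {a, e, i, v}, which has 4 elements.

4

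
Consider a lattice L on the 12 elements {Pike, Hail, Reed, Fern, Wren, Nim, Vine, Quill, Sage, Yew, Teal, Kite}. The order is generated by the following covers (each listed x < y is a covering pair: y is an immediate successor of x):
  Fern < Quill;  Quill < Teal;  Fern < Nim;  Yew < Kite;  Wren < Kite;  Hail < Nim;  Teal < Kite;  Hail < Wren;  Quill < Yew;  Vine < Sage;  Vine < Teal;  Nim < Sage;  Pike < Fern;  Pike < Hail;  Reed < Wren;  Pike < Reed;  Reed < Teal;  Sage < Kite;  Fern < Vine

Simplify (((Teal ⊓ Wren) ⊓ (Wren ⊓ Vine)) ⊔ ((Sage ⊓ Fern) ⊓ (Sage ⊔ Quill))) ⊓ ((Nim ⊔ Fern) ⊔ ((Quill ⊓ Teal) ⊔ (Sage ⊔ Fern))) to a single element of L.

Fern

Teal ∧ Wren = Reed
Wren ∧ Vine = Pike
Reed ∧ Pike = Pike
Sage ∧ Fern = Fern
Sage ∨ Quill = Kite
Fern ∧ Kite = Fern
Pike ∨ Fern = Fern
Nim ∨ Fern = Nim
Quill ∧ Teal = Quill
Sage ∨ Fern = Sage
Quill ∨ Sage = Kite
Nim ∨ Kite = Kite
Fern ∧ Kite = Fern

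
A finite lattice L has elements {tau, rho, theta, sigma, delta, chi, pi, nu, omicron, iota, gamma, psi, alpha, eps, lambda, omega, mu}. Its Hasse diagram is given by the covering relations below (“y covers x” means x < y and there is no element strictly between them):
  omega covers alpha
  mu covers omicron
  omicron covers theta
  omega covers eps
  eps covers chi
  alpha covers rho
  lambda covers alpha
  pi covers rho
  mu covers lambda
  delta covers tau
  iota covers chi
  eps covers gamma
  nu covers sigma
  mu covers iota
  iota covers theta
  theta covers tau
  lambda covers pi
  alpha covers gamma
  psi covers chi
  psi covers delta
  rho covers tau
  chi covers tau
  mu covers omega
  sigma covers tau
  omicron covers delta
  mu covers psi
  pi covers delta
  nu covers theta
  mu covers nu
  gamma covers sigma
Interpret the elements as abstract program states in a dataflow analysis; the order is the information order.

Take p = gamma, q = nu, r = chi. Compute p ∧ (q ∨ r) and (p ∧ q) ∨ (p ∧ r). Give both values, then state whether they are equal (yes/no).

gamma; sigma; no

q ∨ r = mu, so p ∧ (q ∨ r) = gamma ∧ mu = gamma.
p ∧ q = sigma and p ∧ r = tau, so (p ∧ q) ∨ (p ∧ r) = sigma ∨ tau = sigma.
Equal: no.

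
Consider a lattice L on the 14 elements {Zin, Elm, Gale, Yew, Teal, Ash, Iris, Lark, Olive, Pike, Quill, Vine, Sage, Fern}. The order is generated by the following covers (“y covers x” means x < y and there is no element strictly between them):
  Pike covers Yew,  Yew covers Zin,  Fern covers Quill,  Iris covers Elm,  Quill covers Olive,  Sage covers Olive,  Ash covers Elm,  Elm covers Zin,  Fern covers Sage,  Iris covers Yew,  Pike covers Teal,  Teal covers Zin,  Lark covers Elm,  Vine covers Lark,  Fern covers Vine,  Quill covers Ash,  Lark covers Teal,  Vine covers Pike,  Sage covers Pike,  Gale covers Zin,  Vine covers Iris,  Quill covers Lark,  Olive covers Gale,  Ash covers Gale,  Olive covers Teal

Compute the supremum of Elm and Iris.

Iris

Common upper bounds of {Elm, Iris}: Fern, Iris, Vine.
The least among these is Iris.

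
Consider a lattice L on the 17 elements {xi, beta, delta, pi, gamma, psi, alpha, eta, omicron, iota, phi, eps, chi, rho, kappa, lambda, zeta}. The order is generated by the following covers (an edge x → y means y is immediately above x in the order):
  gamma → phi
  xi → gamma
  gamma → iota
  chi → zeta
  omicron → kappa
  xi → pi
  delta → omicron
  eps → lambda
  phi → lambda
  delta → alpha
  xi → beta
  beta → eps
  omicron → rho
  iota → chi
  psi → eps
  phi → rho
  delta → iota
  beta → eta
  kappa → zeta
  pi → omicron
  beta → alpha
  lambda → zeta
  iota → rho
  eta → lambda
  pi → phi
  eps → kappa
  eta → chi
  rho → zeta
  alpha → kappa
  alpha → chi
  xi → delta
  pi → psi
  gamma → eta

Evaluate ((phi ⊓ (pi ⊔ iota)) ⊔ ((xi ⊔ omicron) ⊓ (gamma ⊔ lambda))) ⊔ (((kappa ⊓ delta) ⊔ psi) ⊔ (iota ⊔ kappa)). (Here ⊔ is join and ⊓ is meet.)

zeta

pi ∨ iota = rho
phi ∧ rho = phi
xi ∨ omicron = omicron
gamma ∨ lambda = lambda
omicron ∧ lambda = pi
phi ∨ pi = phi
kappa ∧ delta = delta
delta ∨ psi = kappa
iota ∨ kappa = zeta
kappa ∨ zeta = zeta
phi ∨ zeta = zeta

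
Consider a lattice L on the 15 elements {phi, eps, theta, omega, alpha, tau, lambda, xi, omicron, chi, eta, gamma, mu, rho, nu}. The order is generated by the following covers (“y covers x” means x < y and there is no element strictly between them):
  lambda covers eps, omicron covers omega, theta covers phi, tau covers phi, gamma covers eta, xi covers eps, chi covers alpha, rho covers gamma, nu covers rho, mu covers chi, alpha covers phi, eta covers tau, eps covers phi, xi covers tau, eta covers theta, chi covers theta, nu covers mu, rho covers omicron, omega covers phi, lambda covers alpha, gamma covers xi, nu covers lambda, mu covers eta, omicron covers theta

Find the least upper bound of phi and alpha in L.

alpha

Common upper bounds of {phi, alpha}: alpha, chi, lambda, mu, nu.
The least among these is alpha.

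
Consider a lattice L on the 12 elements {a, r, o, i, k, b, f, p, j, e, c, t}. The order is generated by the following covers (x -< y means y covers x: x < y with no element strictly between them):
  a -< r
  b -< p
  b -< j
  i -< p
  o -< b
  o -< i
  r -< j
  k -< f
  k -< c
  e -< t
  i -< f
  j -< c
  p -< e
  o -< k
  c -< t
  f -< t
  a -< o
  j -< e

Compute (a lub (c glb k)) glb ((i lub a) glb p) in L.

c ∧ k = k
a ∨ k = k
i ∨ a = i
i ∧ p = i
k ∧ i = o

o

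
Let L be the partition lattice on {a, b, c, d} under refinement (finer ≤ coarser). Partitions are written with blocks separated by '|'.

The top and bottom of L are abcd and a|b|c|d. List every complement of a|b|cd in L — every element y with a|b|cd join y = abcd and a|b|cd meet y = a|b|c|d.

abc|d, abd|c, ac|bd, ad|bc

Need y with a|b|cd ∨ y = abcd and a|b|cd ∧ y = a|b|c|d.
Checking each element gives: abc|d, abd|c, ac|bd, ad|bc.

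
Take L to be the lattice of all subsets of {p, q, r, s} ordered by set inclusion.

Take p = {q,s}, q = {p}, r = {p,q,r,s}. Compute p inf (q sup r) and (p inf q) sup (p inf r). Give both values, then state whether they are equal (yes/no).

q sup r = {p,q,r,s}, so p inf (q sup r) = {q,s} inf {p,q,r,s} = {q,s}.
p inf q = {} and p inf r = {q,s}, so (p inf q) sup (p inf r) = {} sup {q,s} = {q,s}.
Equal: yes.

{q,s}; {q,s}; yes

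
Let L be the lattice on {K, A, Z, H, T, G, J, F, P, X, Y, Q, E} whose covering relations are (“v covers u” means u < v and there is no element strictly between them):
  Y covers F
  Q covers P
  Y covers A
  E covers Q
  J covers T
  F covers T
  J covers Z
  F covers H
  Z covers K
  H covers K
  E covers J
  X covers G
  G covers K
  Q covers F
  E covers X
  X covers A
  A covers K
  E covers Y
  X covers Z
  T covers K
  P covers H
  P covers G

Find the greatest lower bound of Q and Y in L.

F

Common lower bounds of {Q, Y}: F, H, K, T.
The greatest among these is F.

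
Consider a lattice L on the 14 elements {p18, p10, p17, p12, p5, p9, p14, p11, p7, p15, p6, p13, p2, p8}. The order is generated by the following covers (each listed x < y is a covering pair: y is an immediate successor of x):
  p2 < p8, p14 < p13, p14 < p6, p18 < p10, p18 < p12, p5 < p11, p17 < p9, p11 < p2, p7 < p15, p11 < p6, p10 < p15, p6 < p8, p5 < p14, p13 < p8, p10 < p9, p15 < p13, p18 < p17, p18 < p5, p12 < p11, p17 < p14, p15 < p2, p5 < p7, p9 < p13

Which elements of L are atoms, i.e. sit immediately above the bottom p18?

p10, p12, p17, p5

The atoms are exactly the elements that cover p18: p10, p12, p17, p5.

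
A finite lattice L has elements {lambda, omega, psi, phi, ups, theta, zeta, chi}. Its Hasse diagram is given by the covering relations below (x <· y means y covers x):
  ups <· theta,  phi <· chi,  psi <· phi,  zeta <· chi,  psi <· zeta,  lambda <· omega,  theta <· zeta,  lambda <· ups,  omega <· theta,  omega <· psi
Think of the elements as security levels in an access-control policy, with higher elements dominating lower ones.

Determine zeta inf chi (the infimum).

zeta

Common lower bounds of {zeta, chi}: lambda, omega, psi, theta, ups, zeta.
The greatest among these is zeta.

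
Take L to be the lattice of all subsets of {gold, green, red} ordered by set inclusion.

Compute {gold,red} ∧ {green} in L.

{gold,red} ∧ {green} = {}

{}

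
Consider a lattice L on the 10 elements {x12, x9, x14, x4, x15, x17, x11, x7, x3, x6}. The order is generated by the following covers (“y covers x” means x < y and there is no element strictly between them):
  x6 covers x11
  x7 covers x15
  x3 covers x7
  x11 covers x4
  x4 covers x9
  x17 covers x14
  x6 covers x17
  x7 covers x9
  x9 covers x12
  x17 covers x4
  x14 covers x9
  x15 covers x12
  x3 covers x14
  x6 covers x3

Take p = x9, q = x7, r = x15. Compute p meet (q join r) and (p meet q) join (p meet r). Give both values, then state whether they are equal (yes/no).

x9; x9; yes

q join r = x7, so p meet (q join r) = x9 meet x7 = x9.
p meet q = x9 and p meet r = x12, so (p meet q) join (p meet r) = x9 join x12 = x9.
Equal: yes.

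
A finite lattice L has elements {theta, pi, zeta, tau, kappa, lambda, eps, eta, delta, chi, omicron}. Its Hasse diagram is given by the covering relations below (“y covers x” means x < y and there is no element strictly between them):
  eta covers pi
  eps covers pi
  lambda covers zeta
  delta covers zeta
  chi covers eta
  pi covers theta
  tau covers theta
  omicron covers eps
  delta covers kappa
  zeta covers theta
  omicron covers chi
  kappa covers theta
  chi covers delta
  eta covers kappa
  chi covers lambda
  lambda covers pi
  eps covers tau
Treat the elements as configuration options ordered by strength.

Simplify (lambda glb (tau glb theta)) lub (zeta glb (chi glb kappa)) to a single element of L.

tau ∧ theta = theta
lambda ∧ theta = theta
chi ∧ kappa = kappa
zeta ∧ kappa = theta
theta ∨ theta = theta

theta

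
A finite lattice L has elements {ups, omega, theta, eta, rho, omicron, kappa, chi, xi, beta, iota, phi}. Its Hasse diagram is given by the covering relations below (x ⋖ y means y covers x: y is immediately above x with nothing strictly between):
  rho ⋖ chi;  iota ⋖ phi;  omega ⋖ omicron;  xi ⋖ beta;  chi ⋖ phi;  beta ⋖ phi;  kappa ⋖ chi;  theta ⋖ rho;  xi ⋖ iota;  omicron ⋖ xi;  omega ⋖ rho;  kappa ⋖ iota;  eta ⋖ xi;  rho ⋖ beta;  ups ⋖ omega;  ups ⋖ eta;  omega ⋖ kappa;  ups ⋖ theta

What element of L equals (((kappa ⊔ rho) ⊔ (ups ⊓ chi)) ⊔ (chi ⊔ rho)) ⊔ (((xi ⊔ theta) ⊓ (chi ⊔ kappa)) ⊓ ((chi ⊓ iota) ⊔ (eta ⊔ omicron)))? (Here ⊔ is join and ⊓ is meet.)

kappa ∨ rho = chi
ups ∧ chi = ups
chi ∨ ups = chi
chi ∨ rho = chi
chi ∨ chi = chi
xi ∨ theta = beta
chi ∨ kappa = chi
beta ∧ chi = rho
chi ∧ iota = kappa
eta ∨ omicron = xi
kappa ∨ xi = iota
rho ∧ iota = omega
chi ∨ omega = chi

chi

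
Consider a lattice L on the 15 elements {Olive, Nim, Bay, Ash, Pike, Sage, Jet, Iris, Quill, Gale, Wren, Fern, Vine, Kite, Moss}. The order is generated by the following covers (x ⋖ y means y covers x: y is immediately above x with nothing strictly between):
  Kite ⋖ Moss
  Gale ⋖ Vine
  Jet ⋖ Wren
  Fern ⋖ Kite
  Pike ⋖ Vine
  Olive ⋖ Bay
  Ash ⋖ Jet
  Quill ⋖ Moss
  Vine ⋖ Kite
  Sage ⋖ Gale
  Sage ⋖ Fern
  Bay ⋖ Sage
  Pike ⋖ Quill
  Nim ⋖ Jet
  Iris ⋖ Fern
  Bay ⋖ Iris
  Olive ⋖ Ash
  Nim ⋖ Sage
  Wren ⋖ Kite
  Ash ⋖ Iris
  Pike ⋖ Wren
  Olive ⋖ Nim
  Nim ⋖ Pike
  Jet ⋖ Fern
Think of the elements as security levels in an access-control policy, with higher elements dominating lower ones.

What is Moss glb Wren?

Common lower bounds of {Moss, Wren}: Ash, Jet, Nim, Olive, Pike, Wren.
The greatest among these is Wren.

Wren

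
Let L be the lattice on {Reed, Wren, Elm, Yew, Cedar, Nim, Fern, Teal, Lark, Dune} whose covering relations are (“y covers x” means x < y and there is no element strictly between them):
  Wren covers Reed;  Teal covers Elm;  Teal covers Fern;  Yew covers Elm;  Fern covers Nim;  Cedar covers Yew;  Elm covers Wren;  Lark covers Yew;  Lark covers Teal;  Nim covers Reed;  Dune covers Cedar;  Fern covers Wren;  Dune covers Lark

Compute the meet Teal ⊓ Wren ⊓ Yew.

Wren

Common lower bounds of {Teal, Wren, Yew}: Reed, Wren.
The greatest among these is Wren.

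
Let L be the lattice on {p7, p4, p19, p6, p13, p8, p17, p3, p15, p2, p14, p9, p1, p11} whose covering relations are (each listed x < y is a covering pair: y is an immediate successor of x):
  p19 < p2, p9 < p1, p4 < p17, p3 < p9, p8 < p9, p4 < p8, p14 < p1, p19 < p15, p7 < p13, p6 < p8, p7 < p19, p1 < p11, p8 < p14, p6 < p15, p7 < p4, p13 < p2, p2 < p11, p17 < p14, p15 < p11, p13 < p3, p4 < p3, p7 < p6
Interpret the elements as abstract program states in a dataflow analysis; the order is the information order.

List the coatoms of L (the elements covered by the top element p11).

The coatoms are exactly the elements covered by p11: p1, p15, p2.

p1, p15, p2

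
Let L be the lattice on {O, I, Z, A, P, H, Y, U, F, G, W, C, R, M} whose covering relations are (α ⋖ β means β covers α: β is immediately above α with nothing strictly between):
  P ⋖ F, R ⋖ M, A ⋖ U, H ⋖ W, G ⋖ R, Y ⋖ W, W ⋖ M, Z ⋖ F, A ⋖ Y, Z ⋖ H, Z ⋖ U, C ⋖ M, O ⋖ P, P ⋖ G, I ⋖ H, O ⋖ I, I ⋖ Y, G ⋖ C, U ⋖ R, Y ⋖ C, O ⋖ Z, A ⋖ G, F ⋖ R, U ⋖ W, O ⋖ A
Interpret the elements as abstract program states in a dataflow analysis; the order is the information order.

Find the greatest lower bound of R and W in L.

Common lower bounds of {R, W}: A, O, U, Z.
The greatest among these is U.

U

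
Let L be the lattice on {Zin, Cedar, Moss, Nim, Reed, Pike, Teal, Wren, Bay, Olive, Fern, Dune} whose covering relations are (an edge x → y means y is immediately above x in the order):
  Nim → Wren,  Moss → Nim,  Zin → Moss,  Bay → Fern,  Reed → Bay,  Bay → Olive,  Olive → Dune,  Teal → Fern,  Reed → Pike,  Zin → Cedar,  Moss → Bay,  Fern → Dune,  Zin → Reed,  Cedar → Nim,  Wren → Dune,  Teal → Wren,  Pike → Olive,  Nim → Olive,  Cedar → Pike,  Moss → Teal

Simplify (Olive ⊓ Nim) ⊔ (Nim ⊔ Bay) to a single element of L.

Olive ∧ Nim = Nim
Nim ∨ Bay = Olive
Nim ∨ Olive = Olive

Olive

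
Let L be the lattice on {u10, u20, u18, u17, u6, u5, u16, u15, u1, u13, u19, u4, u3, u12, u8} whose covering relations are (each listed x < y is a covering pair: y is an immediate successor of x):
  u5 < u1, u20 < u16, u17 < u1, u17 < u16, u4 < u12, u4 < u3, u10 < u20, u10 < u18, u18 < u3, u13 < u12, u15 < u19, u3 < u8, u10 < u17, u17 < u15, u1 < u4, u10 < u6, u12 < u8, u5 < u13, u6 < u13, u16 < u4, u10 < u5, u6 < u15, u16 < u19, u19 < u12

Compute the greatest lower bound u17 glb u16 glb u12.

Common lower bounds of {u17, u16, u12}: u10, u17.
The greatest among these is u17.

u17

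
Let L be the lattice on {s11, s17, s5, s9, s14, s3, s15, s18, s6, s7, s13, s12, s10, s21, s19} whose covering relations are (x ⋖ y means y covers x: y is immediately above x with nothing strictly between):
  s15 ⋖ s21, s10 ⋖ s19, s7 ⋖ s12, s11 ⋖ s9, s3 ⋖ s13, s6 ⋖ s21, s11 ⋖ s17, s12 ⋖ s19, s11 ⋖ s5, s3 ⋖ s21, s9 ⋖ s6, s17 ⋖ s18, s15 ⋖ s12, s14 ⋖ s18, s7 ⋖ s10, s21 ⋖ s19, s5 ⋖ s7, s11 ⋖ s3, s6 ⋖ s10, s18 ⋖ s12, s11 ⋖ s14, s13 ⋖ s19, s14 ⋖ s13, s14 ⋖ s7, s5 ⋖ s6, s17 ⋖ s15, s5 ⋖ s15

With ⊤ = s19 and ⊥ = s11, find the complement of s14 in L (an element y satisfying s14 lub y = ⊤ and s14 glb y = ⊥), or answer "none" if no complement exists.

Need y with s14 ∨ y = s19 and s14 ∧ y = s11.
Checking each element gives: s21.

s21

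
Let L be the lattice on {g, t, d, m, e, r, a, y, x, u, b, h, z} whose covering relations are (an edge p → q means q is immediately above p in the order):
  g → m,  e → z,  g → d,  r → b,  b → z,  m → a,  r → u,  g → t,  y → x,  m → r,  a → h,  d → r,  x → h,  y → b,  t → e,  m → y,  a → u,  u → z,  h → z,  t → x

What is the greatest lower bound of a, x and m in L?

Common lower bounds of {a, x, m}: g, m.
The greatest among these is m.

m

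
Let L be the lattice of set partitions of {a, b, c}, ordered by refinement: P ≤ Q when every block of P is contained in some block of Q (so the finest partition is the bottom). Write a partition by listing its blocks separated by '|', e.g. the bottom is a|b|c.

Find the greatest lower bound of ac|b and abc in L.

ac|b

Common lower bounds of {ac|b, abc}: ac|b, a|b|c.
The greatest among these is ac|b.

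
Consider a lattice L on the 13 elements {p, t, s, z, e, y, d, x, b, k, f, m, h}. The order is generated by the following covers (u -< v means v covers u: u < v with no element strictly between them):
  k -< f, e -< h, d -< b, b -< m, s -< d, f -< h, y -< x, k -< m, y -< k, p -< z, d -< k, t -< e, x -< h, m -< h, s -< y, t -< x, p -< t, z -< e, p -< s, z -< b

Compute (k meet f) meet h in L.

k

k ∧ f = k
k ∧ h = k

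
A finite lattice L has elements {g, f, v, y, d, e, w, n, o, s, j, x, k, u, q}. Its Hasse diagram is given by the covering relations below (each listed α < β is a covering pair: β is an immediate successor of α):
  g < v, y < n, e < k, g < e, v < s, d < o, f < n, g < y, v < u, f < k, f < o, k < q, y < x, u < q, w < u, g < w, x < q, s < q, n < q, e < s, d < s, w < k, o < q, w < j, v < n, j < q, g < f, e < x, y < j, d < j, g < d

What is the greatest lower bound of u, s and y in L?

Common lower bounds of {u, s, y}: g.
The greatest among these is g.

g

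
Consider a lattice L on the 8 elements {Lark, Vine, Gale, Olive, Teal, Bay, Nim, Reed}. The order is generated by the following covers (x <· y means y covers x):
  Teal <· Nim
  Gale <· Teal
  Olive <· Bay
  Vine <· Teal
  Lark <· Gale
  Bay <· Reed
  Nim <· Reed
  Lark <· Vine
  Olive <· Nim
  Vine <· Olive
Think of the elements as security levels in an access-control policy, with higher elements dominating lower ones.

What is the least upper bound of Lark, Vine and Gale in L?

Common upper bounds of {Lark, Vine, Gale}: Nim, Reed, Teal.
The least among these is Teal.

Teal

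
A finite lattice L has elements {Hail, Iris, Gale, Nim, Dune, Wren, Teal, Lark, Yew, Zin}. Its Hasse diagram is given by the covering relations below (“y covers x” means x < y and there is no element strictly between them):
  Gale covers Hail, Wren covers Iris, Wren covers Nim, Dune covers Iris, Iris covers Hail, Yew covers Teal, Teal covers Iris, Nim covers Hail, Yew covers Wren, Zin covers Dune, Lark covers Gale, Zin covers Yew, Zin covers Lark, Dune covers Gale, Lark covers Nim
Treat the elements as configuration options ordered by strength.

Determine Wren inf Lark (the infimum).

Common lower bounds of {Wren, Lark}: Hail, Nim.
The greatest among these is Nim.

Nim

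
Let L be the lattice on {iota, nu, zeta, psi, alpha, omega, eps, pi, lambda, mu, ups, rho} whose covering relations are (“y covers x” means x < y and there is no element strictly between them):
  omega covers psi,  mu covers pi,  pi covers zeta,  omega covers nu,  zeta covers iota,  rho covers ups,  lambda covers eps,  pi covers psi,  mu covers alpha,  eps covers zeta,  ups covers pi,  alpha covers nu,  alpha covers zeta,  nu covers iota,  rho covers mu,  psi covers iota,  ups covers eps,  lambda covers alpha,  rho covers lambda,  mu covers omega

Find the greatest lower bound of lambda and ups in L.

Common lower bounds of {lambda, ups}: eps, iota, zeta.
The greatest among these is eps.

eps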